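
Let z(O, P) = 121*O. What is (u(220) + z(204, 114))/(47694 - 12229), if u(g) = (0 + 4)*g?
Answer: 25564/35465 ≈ 0.72082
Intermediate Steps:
u(g) = 4*g
(u(220) + z(204, 114))/(47694 - 12229) = (4*220 + 121*204)/(47694 - 12229) = (880 + 24684)/35465 = 25564*(1/35465) = 25564/35465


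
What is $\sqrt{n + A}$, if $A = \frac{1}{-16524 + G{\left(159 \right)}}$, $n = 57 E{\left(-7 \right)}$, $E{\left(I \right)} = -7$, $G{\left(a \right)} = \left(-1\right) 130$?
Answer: $\frac{i \sqrt{110664947338}}{16654} \approx 19.975 i$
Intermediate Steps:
$G{\left(a \right)} = -130$
$n = -399$ ($n = 57 \left(-7\right) = -399$)
$A = - \frac{1}{16654}$ ($A = \frac{1}{-16524 - 130} = \frac{1}{-16654} = - \frac{1}{16654} \approx -6.0046 \cdot 10^{-5}$)
$\sqrt{n + A} = \sqrt{-399 - \frac{1}{16654}} = \sqrt{- \frac{6644947}{16654}} = \frac{i \sqrt{110664947338}}{16654}$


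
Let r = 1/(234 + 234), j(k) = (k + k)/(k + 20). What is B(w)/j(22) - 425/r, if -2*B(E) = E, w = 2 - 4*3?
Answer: -4375695/22 ≈ -1.9890e+5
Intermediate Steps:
w = -10 (w = 2 - 12 = -10)
B(E) = -E/2
j(k) = 2*k/(20 + k) (j(k) = (2*k)/(20 + k) = 2*k/(20 + k))
r = 1/468 ≈ 0.0021368
B(w)/j(22) - 425/r = (-½*(-10))/((2*22/(20 + 22))) - 425/1/468 = 5/((2*22/42)) - 425*468 = 5/((2*22*(1/42))) - 198900 = 5/(22/21) - 198900 = 5*(21/22) - 198900 = 105/22 - 198900 = -4375695/22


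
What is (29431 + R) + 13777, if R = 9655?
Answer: 52863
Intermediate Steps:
(29431 + R) + 13777 = (29431 + 9655) + 13777 = 39086 + 13777 = 52863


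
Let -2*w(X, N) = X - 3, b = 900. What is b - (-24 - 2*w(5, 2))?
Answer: 922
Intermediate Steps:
w(X, N) = 3/2 - X/2 (w(X, N) = -(X - 3)/2 = -(-3 + X)/2 = 3/2 - X/2)
b - (-24 - 2*w(5, 2)) = 900 - (-24 - 2*(3/2 - ½*5)) = 900 - (-24 - 2*(3/2 - 5/2)) = 900 - (-24 - 2*(-1)) = 900 - (-24 + 2) = 900 - 1*(-22) = 900 + 22 = 922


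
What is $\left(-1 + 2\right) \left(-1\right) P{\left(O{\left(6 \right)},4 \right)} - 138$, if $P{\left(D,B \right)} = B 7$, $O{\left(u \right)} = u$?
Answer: $-166$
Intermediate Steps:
$P{\left(D,B \right)} = 7 B$
$\left(-1 + 2\right) \left(-1\right) P{\left(O{\left(6 \right)},4 \right)} - 138 = \left(-1 + 2\right) \left(-1\right) 7 \cdot 4 - 138 = 1 \left(-1\right) 28 - 138 = \left(-1\right) 28 - 138 = -28 - 138 = -166$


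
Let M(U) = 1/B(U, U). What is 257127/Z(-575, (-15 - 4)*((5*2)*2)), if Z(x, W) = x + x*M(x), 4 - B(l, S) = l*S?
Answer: -85011585867/190106500 ≈ -447.18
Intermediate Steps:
B(l, S) = 4 - S*l (B(l, S) = 4 - l*S = 4 - S*l)
M(U) = 1/(4 - U²) (M(U) = 1/(4 - U*U) = 1/(4 - U²))
Z(x, W) = x - x/(-4 + x²) (Z(x, W) = x + x*(-1/(-4 + x²)) = x - x/(-4 + x²))
257127/Z(-575, (-15 - 4)*((5*2)*2)) = 257127/((-575*(-5 + (-575)²)/(-4 + (-575)²))) = 257127/((-575*(-5 + 330625)/(-4 + 330625))) = 257127/((-575*330620/330621)) = 257127/((-575*1/330621*330620)) = 257127/(-190106500/330621) = 257127*(-330621/190106500) = -85011585867/190106500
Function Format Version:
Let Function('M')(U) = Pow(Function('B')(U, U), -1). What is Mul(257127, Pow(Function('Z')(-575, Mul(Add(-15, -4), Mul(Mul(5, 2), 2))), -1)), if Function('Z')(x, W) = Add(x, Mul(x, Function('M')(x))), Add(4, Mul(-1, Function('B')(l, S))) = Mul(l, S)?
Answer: Rational(-85011585867, 190106500) ≈ -447.18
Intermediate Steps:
Function('B')(l, S) = Add(4, Mul(-1, S, l)) (Function('B')(l, S) = Add(4, Mul(-1, Mul(l, S))) = Add(4, Mul(-1, Mul(S, l))) = Add(4, Mul(-1, S, l)))
Function('M')(U) = Pow(Add(4, Mul(-1, Pow(U, 2))), -1) (Function('M')(U) = Pow(Add(4, Mul(-1, U, U)), -1) = Pow(Add(4, Mul(-1, Pow(U, 2))), -1))
Function('Z')(x, W) = Add(x, Mul(-1, x, Pow(Add(-4, Pow(x, 2)), -1))) (Function('Z')(x, W) = Add(x, Mul(x, Mul(-1, Pow(Add(-4, Pow(x, 2)), -1)))) = Add(x, Mul(-1, x, Pow(Add(-4, Pow(x, 2)), -1))))
Mul(257127, Pow(Function('Z')(-575, Mul(Add(-15, -4), Mul(Mul(5, 2), 2))), -1)) = Mul(257127, Pow(Mul(-575, Pow(Add(-4, Pow(-575, 2)), -1), Add(-5, Pow(-575, 2))), -1)) = Mul(257127, Pow(Mul(-575, Pow(Add(-4, 330625), -1), Add(-5, 330625)), -1)) = Mul(257127, Pow(Mul(-575, Pow(330621, -1), 330620), -1)) = Mul(257127, Pow(Mul(-575, Rational(1, 330621), 330620), -1)) = Mul(257127, Pow(Rational(-190106500, 330621), -1)) = Mul(257127, Rational(-330621, 190106500)) = Rational(-85011585867, 190106500)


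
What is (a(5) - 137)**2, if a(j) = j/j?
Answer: 18496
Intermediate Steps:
a(j) = 1
(a(5) - 137)**2 = (1 - 137)**2 = (-136)**2 = 18496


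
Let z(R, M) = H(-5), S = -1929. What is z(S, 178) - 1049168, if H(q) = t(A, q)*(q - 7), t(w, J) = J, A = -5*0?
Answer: -1049108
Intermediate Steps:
A = 0
H(q) = q*(-7 + q) (H(q) = q*(q - 7) = q*(-7 + q))
z(R, M) = 60 (z(R, M) = -5*(-7 - 5) = -5*(-12) = 60)
z(S, 178) - 1049168 = 60 - 1049168 = -1049108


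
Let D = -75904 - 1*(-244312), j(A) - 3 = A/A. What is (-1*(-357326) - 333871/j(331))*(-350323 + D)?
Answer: -199275694195/4 ≈ -4.9819e+10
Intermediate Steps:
j(A) = 4 (j(A) = 3 + A/A = 3 + 1 = 4)
D = 168408 (D = -75904 + 244312 = 168408)
(-1*(-357326) - 333871/j(331))*(-350323 + D) = (-1*(-357326) - 333871/4)*(-350323 + 168408) = (357326 - 333871*1/4)*(-181915) = (357326 - 333871/4)*(-181915) = (1095433/4)*(-181915) = -199275694195/4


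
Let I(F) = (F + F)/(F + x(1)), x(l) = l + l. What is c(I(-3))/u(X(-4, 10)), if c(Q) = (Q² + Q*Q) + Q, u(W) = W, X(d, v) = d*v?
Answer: -39/20 ≈ -1.9500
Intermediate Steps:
x(l) = 2*l
I(F) = 2*F/(2 + F) (I(F) = (F + F)/(F + 2*1) = (2*F)/(F + 2) = (2*F)/(2 + F) = 2*F/(2 + F))
c(Q) = Q + 2*Q² (c(Q) = (Q² + Q²) + Q = 2*Q² + Q = Q + 2*Q²)
c(I(-3))/u(X(-4, 10)) = ((2*(-3)/(2 - 3))*(1 + 2*(2*(-3)/(2 - 3))))/((-4*10)) = ((2*(-3)/(-1))*(1 + 2*(2*(-3)/(-1))))/(-40) = ((2*(-3)*(-1))*(1 + 2*(2*(-3)*(-1))))*(-1/40) = (6*(1 + 2*6))*(-1/40) = (6*(1 + 12))*(-1/40) = (6*13)*(-1/40) = 78*(-1/40) = -39/20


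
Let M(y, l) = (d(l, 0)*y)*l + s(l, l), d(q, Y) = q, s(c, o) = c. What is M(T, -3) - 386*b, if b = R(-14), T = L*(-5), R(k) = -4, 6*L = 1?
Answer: 3067/2 ≈ 1533.5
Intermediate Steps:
L = ⅙ (L = (⅙)*1 = ⅙ ≈ 0.16667)
T = -⅚ (T = (⅙)*(-5) = -⅚ ≈ -0.83333)
b = -4
M(y, l) = l + y*l² (M(y, l) = (l*y)*l + l = y*l² + l = l + y*l²)
M(T, -3) - 386*b = -3*(1 - 3*(-⅚)) - 386*(-4) = -3*(1 + 5/2) + 1544 = -3*7/2 + 1544 = -21/2 + 1544 = 3067/2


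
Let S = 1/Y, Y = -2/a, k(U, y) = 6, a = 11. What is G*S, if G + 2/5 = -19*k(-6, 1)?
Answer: 3146/5 ≈ 629.20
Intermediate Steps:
Y = -2/11 ≈ -0.18182
G = -572/5 (G = -⅖ - 19*6 = -⅖ - 114 = -572/5 ≈ -114.40)
S = -11/2 (S = 1/(-2/11) = -11/2 ≈ -5.5000)
G*S = -572/5*(-11/2) = 3146/5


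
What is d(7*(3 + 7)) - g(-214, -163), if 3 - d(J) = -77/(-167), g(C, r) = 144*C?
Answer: 5146696/167 ≈ 30819.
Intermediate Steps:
d(J) = 424/167 (d(J) = 3 - (-77)/(-167) = 3 - (-77)*(-1)/167 = 3 - 1*77/167 = 3 - 77/167 = 424/167)
d(7*(3 + 7)) - g(-214, -163) = 424/167 - 144*(-214) = 424/167 - 1*(-30816) = 424/167 + 30816 = 5146696/167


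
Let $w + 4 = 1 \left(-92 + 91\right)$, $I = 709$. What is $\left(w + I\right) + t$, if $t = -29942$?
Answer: $-29238$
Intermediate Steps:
$w = -5$ ($w = -4 + 1 \left(-92 + 91\right) = -4 + 1 \left(-1\right) = -4 - 1 = -5$)
$\left(w + I\right) + t = \left(-5 + 709\right) - 29942 = 704 - 29942 = -29238$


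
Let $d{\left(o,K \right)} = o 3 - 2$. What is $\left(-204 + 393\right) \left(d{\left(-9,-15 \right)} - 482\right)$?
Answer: $-96579$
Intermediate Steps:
$d{\left(o,K \right)} = -2 + 3 o$ ($d{\left(o,K \right)} = 3 o - 2 = -2 + 3 o$)
$\left(-204 + 393\right) \left(d{\left(-9,-15 \right)} - 482\right) = \left(-204 + 393\right) \left(\left(-2 + 3 \left(-9\right)\right) - 482\right) = 189 \left(\left(-2 - 27\right) - 482\right) = 189 \left(-29 - 482\right) = 189 \left(-511\right) = -96579$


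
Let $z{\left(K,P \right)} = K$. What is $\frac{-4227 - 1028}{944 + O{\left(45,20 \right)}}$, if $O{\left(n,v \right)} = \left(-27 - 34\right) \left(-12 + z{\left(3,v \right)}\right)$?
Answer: $- \frac{5255}{1493} \approx -3.5198$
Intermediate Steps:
$O{\left(n,v \right)} = 549$ ($O{\left(n,v \right)} = \left(-27 - 34\right) \left(-12 + 3\right) = \left(-61\right) \left(-9\right) = 549$)
$\frac{-4227 - 1028}{944 + O{\left(45,20 \right)}} = \frac{-4227 - 1028}{944 + 549} = - \frac{5255}{1493}$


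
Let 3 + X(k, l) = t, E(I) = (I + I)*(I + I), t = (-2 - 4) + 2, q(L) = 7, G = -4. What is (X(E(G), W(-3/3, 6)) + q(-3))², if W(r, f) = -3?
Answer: 0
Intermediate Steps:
t = -4 (t = -6 + 2 = -4)
E(I) = 4*I² (E(I) = (2*I)*(2*I) = 4*I²)
X(k, l) = -7 (X(k, l) = -3 - 4 = -7)
(X(E(G), W(-3/3, 6)) + q(-3))² = (-7 + 7)² = 0² = 0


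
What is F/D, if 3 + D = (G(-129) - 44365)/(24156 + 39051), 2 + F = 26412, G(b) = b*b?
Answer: -333859374/43469 ≈ -7680.4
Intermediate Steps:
G(b) = b**2
F = 26410 (F = -2 + 26412 = 26410)
D = -217345/63207 (D = -3 + ((-129)**2 - 44365)/(24156 + 39051) = -3 + (16641 - 44365)/63207 = -3 - 27724*1/63207 = -3 - 27724/63207 = -217345/63207 ≈ -3.4386)
F/D = 26410/(-217345/63207) = 26410*(-63207/217345) = -333859374/43469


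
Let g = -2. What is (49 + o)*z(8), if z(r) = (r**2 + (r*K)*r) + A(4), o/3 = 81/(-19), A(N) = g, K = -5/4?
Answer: -12384/19 ≈ -651.79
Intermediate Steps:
K = -5/4 (K = -5*1/4 = -5/4 ≈ -1.2500)
A(N) = -2
o = -243/19 (o = 3*(81/(-19)) = 3*(81*(-1/19)) = 3*(-81/19) = -243/19 ≈ -12.789)
z(r) = -2 - r**2/4 (z(r) = (r**2 + (r*(-5/4))*r) - 2 = (r**2 + (-5*r/4)*r) - 2 = (r**2 - 5*r**2/4) - 2 = -r**2/4 - 2 = -2 - r**2/4)
(49 + o)*z(8) = (49 - 243/19)*(-2 - 1/4*8**2) = 688*(-2 - 1/4*64)/19 = 688*(-2 - 16)/19 = (688/19)*(-18) = -12384/19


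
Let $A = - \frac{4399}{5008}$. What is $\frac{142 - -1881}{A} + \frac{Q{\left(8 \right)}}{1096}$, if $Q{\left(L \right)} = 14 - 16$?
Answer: $- \frac{5551893231}{2410652} \approx -2303.1$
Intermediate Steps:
$Q{\left(L \right)} = -2$
$A = - \frac{4399}{5008}$ ($A = \left(-4399\right) \frac{1}{5008} = - \frac{4399}{5008} \approx -0.87839$)
$\frac{142 - -1881}{A} + \frac{Q{\left(8 \right)}}{1096} = \frac{142 - -1881}{- \frac{4399}{5008}} - \frac{2}{1096} = \left(142 + 1881\right) \left(- \frac{5008}{4399}\right) - \frac{1}{548} = 2023 \left(- \frac{5008}{4399}\right) - \frac{1}{548} = - \frac{10131184}{4399} - \frac{1}{548} = - \frac{5551893231}{2410652}$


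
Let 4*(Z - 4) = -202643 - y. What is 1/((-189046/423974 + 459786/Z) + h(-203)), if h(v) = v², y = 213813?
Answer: 11034983285/454686971469409 ≈ 2.4269e-5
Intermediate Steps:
Z = -104110 (Z = 4 + (-202643 - 1*213813)/4 = 4 + (-202643 - 213813)/4 = 4 + (¼)*(-416456) = 4 - 104114 = -104110)
1/((-189046/423974 + 459786/Z) + h(-203)) = 1/((-189046/423974 + 459786/(-104110)) + (-203)²) = 1/((-189046*1/423974 + 459786*(-1/104110)) + 41209) = 1/((-94523/211987 - 229893/52055) + 41209) = 1/(-53654722156/11034983285 + 41209) = 1/(454686971469409/11034983285) = 11034983285/454686971469409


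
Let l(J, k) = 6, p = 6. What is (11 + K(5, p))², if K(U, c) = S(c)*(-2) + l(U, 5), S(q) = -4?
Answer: 625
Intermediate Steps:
K(U, c) = 14 (K(U, c) = -4*(-2) + 6 = 8 + 6 = 14)
(11 + K(5, p))² = (11 + 14)² = 25² = 625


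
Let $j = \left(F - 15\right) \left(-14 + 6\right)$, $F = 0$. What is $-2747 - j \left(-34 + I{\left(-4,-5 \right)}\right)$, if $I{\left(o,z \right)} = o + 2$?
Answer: $1573$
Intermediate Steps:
$I{\left(o,z \right)} = 2 + o$
$j = 120$ ($j = \left(0 - 15\right) \left(-14 + 6\right) = \left(-15\right) \left(-8\right) = 120$)
$-2747 - j \left(-34 + I{\left(-4,-5 \right)}\right) = -2747 - 120 \left(-34 + \left(2 - 4\right)\right) = -2747 - 120 \left(-34 - 2\right) = -2747 - 120 \left(-36\right) = -2747 - -4320 = -2747 + 4320 = 1573$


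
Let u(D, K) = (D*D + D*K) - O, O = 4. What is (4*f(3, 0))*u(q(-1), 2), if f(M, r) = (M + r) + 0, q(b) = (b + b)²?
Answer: 240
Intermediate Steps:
q(b) = 4*b² (q(b) = (2*b)² = 4*b²)
u(D, K) = -4 + D² + D*K (u(D, K) = (D*D + D*K) - 1*4 = (D² + D*K) - 4 = -4 + D² + D*K)
f(M, r) = M + r
(4*f(3, 0))*u(q(-1), 2) = (4*(3 + 0))*(-4 + (4*(-1)²)² + (4*(-1)²)*2) = (4*3)*(-4 + (4*1)² + (4*1)*2) = 12*(-4 + 4² + 4*2) = 12*(-4 + 16 + 8) = 12*20 = 240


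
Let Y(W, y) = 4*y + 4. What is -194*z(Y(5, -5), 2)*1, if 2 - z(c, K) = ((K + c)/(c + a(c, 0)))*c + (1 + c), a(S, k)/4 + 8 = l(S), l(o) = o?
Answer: -3686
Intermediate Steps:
Y(W, y) = 4 + 4*y
a(S, k) = -32 + 4*S
z(c, K) = 1 - c - c*(K + c)/(-32 + 5*c) (z(c, K) = 2 - (((K + c)/(c + (-32 + 4*c)))*c + (1 + c)) = 2 - (((K + c)/(-32 + 5*c))*c + (1 + c)) = 2 - (c*(K + c)/(-32 + 5*c) + (1 + c)) = 2 - (1 + c + c*(K + c)/(-32 + 5*c)) = 2 + (-1 - c - c*(K + c)/(-32 + 5*c)) = 1 - c - c*(K + c)/(-32 + 5*c))
-194*z(Y(5, -5), 2)*1 = -194*(-32 - 6*(4 + 4*(-5))² + 37*(4 + 4*(-5)) - 1*2*(4 + 4*(-5)))/(-32 + 5*(4 + 4*(-5)))*1 = -194*(-32 - 6*(4 - 20)² + 37*(4 - 20) - 1*2*(4 - 20))/(-32 + 5*(4 - 20))*1 = -194*(-32 - 6*(-16)² + 37*(-16) - 1*2*(-16))/(-32 + 5*(-16))*1 = -194*(-32 - 6*256 - 592 + 32)/(-32 - 80)*1 = -194*(-32 - 1536 - 592 + 32)/(-112)*1 = -(-97)*(-2128)/56*1 = -194*19*1 = -3686*1 = -3686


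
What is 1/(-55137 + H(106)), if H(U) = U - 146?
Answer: -1/55177 ≈ -1.8123e-5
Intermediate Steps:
H(U) = -146 + U
1/(-55137 + H(106)) = 1/(-55137 + (-146 + 106)) = 1/(-55137 - 40) = 1/(-55177) = -1/55177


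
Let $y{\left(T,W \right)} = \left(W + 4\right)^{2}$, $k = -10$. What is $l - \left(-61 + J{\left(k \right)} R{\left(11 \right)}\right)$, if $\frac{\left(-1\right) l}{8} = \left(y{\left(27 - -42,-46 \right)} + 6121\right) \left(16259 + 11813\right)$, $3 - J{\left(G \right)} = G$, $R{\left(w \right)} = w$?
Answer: $-1770781842$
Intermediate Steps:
$J{\left(G \right)} = 3 - G$
$y{\left(T,W \right)} = \left(4 + W\right)^{2}$
$l = -1770781760$ ($l = - 8 \left(\left(4 - 46\right)^{2} + 6121\right) \left(16259 + 11813\right) = - 8 \left(\left(-42\right)^{2} + 6121\right) 28072 = - 8 \left(1764 + 6121\right) 28072 = - 8 \cdot 7885 \cdot 28072 = \left(-8\right) 221347720 = -1770781760$)
$l - \left(-61 + J{\left(k \right)} R{\left(11 \right)}\right) = -1770781760 - \left(-61 + \left(3 - -10\right) 11\right) = -1770781760 - \left(-61 + \left(3 + 10\right) 11\right) = -1770781760 - \left(-61 + 13 \cdot 11\right) = -1770781760 - \left(-61 + 143\right) = -1770781760 - 82 = -1770781842$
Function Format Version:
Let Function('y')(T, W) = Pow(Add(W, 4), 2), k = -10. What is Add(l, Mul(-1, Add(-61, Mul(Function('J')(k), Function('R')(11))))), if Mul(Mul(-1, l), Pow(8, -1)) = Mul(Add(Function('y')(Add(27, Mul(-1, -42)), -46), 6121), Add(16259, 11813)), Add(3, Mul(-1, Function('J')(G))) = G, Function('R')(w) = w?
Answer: -1770781842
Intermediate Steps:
Function('J')(G) = Add(3, Mul(-1, G))
Function('y')(T, W) = Pow(Add(4, W), 2)
l = -1770781760 (l = Mul(-8, Mul(Add(Pow(Add(4, -46), 2), 6121), Add(16259, 11813))) = Mul(-8, Mul(Add(Pow(-42, 2), 6121), 28072)) = Mul(-8, Mul(Add(1764, 6121), 28072)) = Mul(-8, Mul(7885, 28072)) = Mul(-8, 221347720) = -1770781760)
Add(l, Mul(-1, Add(-61, Mul(Function('J')(k), Function('R')(11))))) = Add(-1770781760, Mul(-1, Add(-61, Mul(Add(3, Mul(-1, -10)), 11)))) = Add(-1770781760, Mul(-1, Add(-61, Mul(Add(3, 10), 11)))) = Add(-1770781760, Mul(-1, Add(-61, Mul(13, 11)))) = Add(-1770781760, Mul(-1, Add(-61, 143))) = Add(-1770781760, Mul(-1, 82)) = Add(-1770781760, -82) = -1770781842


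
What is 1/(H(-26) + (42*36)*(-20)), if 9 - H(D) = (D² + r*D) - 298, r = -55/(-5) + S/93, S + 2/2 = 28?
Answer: -31/939779 ≈ -3.2986e-5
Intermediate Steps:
S = 27 (S = -1 + 28 = 27)
r = 350/31 (r = -55/(-5) + 27/93 = -55*(-⅕) + 27*(1/93) = 11 + 9/31 = 350/31 ≈ 11.290)
H(D) = 307 - D² - 350*D/31 (H(D) = 9 - ((D² + 350*D/31) - 298) = 9 - (-298 + D² + 350*D/31) = 9 + (298 - D² - 350*D/31) = 307 - D² - 350*D/31)
1/(H(-26) + (42*36)*(-20)) = 1/((307 - 1*(-26)² - 350/31*(-26)) + (42*36)*(-20)) = 1/((307 - 1*676 + 9100/31) + 1512*(-20)) = 1/((307 - 676 + 9100/31) - 30240) = 1/(-2339/31 - 30240) = 1/(-939779/31) = -31/939779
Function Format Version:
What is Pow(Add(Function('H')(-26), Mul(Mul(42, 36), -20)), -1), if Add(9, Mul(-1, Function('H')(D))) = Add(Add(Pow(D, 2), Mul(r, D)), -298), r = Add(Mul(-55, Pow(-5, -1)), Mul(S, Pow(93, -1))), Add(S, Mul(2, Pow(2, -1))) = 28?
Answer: Rational(-31, 939779) ≈ -3.2986e-5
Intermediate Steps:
S = 27 (S = Add(-1, 28) = 27)
r = Rational(350, 31) (r = Add(Mul(-55, Pow(-5, -1)), Mul(27, Pow(93, -1))) = Add(Mul(-55, Rational(-1, 5)), Mul(27, Rational(1, 93))) = Add(11, Rational(9, 31)) = Rational(350, 31) ≈ 11.290)
Function('H')(D) = Add(307, Mul(-1, Pow(D, 2)), Mul(Rational(-350, 31), D)) (Function('H')(D) = Add(9, Mul(-1, Add(Add(Pow(D, 2), Mul(Rational(350, 31), D)), -298))) = Add(9, Mul(-1, Add(-298, Pow(D, 2), Mul(Rational(350, 31), D)))) = Add(9, Add(298, Mul(-1, Pow(D, 2)), Mul(Rational(-350, 31), D))) = Add(307, Mul(-1, Pow(D, 2)), Mul(Rational(-350, 31), D)))
Pow(Add(Function('H')(-26), Mul(Mul(42, 36), -20)), -1) = Pow(Add(Add(307, Mul(-1, Pow(-26, 2)), Mul(Rational(-350, 31), -26)), Mul(Mul(42, 36), -20)), -1) = Pow(Add(Add(307, Mul(-1, 676), Rational(9100, 31)), Mul(1512, -20)), -1) = Pow(Add(Add(307, -676, Rational(9100, 31)), -30240), -1) = Pow(Add(Rational(-2339, 31), -30240), -1) = Pow(Rational(-939779, 31), -1) = Rational(-31, 939779)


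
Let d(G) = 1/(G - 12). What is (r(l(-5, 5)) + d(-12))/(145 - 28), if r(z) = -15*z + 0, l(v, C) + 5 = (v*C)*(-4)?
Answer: -34201/2808 ≈ -12.180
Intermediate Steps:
l(v, C) = -5 - 4*C*v (l(v, C) = -5 + (v*C)*(-4) = -5 + (C*v)*(-4) = -5 - 4*C*v)
d(G) = 1/(-12 + G)
r(z) = -15*z
(r(l(-5, 5)) + d(-12))/(145 - 28) = (-15*(-5 - 4*5*(-5)) + 1/(-12 - 12))/(145 - 28) = (-15*(-5 + 100) + 1/(-24))/117 = (-15*95 - 1/24)*(1/117) = (-1425 - 1/24)*(1/117) = -34201/24*1/117 = -34201/2808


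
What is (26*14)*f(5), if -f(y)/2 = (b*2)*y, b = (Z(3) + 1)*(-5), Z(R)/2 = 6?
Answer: 473200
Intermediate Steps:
Z(R) = 12 (Z(R) = 2*6 = 12)
b = -65 (b = (12 + 1)*(-5) = 13*(-5) = -65)
f(y) = 260*y (f(y) = -2*(-65*2)*y = -(-260)*y = 260*y)
(26*14)*f(5) = (26*14)*(260*5) = 364*1300 = 473200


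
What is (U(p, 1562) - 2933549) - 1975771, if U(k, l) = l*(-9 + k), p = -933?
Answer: -6380724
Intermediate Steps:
(U(p, 1562) - 2933549) - 1975771 = (1562*(-9 - 933) - 2933549) - 1975771 = (1562*(-942) - 2933549) - 1975771 = (-1471404 - 2933549) - 1975771 = -4404953 - 1975771 = -6380724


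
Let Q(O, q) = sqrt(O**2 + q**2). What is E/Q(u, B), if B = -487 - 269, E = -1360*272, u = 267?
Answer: -73984*sqrt(2857)/8571 ≈ -461.38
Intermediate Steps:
E = -369920
B = -756
E/Q(u, B) = -369920/sqrt(267**2 + (-756)**2) = -369920/sqrt(71289 + 571536) = -369920*sqrt(2857)/42855 = -73984*sqrt(2857)/8571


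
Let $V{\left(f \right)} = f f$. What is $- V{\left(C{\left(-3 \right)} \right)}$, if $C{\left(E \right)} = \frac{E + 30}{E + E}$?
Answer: $- \frac{81}{4} \approx -20.25$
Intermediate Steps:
$C{\left(E \right)} = \frac{30 + E}{2 E}$
$V{\left(f \right)} = f^{2}$
$- V{\left(C{\left(-3 \right)} \right)} = - \left(\frac{30 - 3}{2 \left(-3\right)}\right)^{2} = - \left(\frac{1}{2} \left(- \frac{1}{3}\right) 27\right)^{2} = - \left(- \frac{9}{2}\right)^{2} = \left(-1\right) \frac{81}{4} = - \frac{81}{4}$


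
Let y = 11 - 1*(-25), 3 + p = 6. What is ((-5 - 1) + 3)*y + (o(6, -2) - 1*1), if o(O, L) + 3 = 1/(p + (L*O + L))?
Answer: -1233/11 ≈ -112.09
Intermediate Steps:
p = 3 (p = -3 + 6 = 3)
o(O, L) = -3 + 1/(3 + L + L*O) (o(O, L) = -3 + 1/(3 + (L*O + L)) = -3 + 1/(3 + (L + L*O)) = -3 + 1/(3 + L + L*O))
y = 36 (y = 11 + 25 = 36)
((-5 - 1) + 3)*y + (o(6, -2) - 1*1) = ((-5 - 1) + 3)*36 + ((-8 - 3*(-2) - 3*(-2)*6)/(3 - 2 - 2*6) - 1*1) = (-6 + 3)*36 + ((-8 + 6 + 36)/(3 - 2 - 12) - 1) = -3*36 + (34/(-11) - 1) = -108 + (-1/11*34 - 1) = -108 + (-34/11 - 1) = -108 - 45/11 = -1233/11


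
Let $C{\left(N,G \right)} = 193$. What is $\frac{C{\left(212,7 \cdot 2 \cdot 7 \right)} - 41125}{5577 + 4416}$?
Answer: $- \frac{13644}{3331} \approx -4.0961$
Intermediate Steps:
$\frac{C{\left(212,7 \cdot 2 \cdot 7 \right)} - 41125}{5577 + 4416} = \frac{193 - 41125}{5577 + 4416} = - \frac{40932}{9993} = \left(-40932\right) \frac{1}{9993} = - \frac{13644}{3331}$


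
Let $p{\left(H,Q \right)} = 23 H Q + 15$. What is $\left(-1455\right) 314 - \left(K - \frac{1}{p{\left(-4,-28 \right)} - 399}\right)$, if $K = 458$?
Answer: $- \frac{1002462975}{2192} \approx -4.5733 \cdot 10^{5}$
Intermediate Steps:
$p{\left(H,Q \right)} = 15 + 23 H Q$ ($p{\left(H,Q \right)} = 23 H Q + 15 = 15 + 23 H Q$)
$\left(-1455\right) 314 - \left(K - \frac{1}{p{\left(-4,-28 \right)} - 399}\right) = \left(-1455\right) 314 + \left(\frac{1}{\left(15 + 23 \left(-4\right) \left(-28\right)\right) - 399} - 458\right) = -456870 - \left(458 - \frac{1}{\left(15 + 2576\right) - 399}\right) = -456870 - \left(458 - \frac{1}{2591 - 399}\right) = -456870 - \left(458 - \frac{1}{2192}\right) = -456870 + \left(\frac{1}{2192} - 458\right) = -456870 - \frac{1003935}{2192} = - \frac{1002462975}{2192}$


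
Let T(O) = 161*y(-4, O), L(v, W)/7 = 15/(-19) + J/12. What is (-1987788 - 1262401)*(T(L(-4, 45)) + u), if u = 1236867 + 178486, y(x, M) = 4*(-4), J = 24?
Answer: -4591792264853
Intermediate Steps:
y(x, M) = -16
u = 1415353
L(v, W) = 161/19 (L(v, W) = 7*(15/(-19) + 24/12) = 7*(15*(-1/19) + 24*(1/12)) = 7*(-15/19 + 2) = 7*(23/19) = 161/19)
T(O) = -2576 (T(O) = 161*(-16) = -2576)
(-1987788 - 1262401)*(T(L(-4, 45)) + u) = (-1987788 - 1262401)*(-2576 + 1415353) = -3250189*1412777 = -4591792264853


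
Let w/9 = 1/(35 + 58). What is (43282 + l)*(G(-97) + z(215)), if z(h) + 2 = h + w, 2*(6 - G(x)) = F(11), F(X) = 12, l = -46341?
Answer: -20207754/31 ≈ -6.5186e+5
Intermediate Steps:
w = 3/31 (w = 9/(35 + 58) = 9/93 = 9*(1/93) = 3/31 ≈ 0.096774)
G(x) = 0 (G(x) = 6 - ½*12 = 6 - 6 = 0)
z(h) = -59/31 + h (z(h) = -2 + (h + 3/31) = -2 + (3/31 + h) = -59/31 + h)
(43282 + l)*(G(-97) + z(215)) = (43282 - 46341)*(0 + (-59/31 + 215)) = -3059*(0 + 6606/31) = -3059*6606/31 = -20207754/31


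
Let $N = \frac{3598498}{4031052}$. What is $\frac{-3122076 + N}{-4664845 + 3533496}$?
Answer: $\frac{6292623552727}{2280263324574} \approx 2.7596$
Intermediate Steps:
$N = \frac{1799249}{2015526}$ ($N = 3598498 \cdot \frac{1}{4031052} = \frac{1799249}{2015526} \approx 0.89269$)
$\frac{-3122076 + N}{-4664845 + 3533496} = \frac{-3122076 + \frac{1799249}{2015526}}{-4664845 + 3533496} = - \frac{6292623552727}{2015526 \left(-1131349\right)} = \left(- \frac{6292623552727}{2015526}\right) \left(- \frac{1}{1131349}\right) = \frac{6292623552727}{2280263324574}$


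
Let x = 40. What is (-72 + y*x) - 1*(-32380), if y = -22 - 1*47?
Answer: 29548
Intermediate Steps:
y = -69 (y = -22 - 47 = -69)
(-72 + y*x) - 1*(-32380) = (-72 - 69*40) - 1*(-32380) = (-72 - 2760) + 32380 = -2832 + 32380 = 29548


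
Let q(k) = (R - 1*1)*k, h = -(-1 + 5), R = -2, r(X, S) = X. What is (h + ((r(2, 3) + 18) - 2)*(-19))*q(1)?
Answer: 1038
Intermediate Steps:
h = -4 (h = -1*4 = -4)
q(k) = -3*k (q(k) = (-2 - 1*1)*k = (-2 - 1)*k = -3*k)
(h + ((r(2, 3) + 18) - 2)*(-19))*q(1) = (-4 + ((2 + 18) - 2)*(-19))*(-3*1) = (-4 + (20 - 2)*(-19))*(-3) = (-4 + 18*(-19))*(-3) = (-4 - 342)*(-3) = -346*(-3) = 1038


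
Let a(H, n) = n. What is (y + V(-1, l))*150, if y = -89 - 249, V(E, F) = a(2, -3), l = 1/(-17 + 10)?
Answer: -51150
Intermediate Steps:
l = -1/7 (l = 1/(-7) = -1/7 ≈ -0.14286)
V(E, F) = -3
y = -338
(y + V(-1, l))*150 = (-338 - 3)*150 = -341*150 = -51150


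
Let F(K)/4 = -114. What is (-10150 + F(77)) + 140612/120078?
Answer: -636703328/60039 ≈ -10605.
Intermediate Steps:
F(K) = -456 (F(K) = 4*(-114) = -456)
(-10150 + F(77)) + 140612/120078 = (-10150 - 456) + 140612/120078 = -10606 + 140612*(1/120078) = -10606 + 70306/60039 = -636703328/60039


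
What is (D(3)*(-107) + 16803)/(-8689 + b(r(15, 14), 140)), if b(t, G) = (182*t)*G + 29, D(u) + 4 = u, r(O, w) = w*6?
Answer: 1691/213166 ≈ 0.0079328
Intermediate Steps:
r(O, w) = 6*w
D(u) = -4 + u
b(t, G) = 29 + 182*G*t (b(t, G) = 182*G*t + 29 = 29 + 182*G*t)
(D(3)*(-107) + 16803)/(-8689 + b(r(15, 14), 140)) = ((-4 + 3)*(-107) + 16803)/(-8689 + (29 + 182*140*(6*14))) = (-1*(-107) + 16803)/(-8689 + (29 + 182*140*84)) = (107 + 16803)/(-8689 + (29 + 2140320)) = 16910/(-8689 + 2140349) = 16910/2131660 = 16910*(1/2131660) = 1691/213166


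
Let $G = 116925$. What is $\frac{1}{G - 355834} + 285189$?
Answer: $\frac{68134218800}{238909} \approx 2.8519 \cdot 10^{5}$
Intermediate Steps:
$\frac{1}{G - 355834} + 285189 = \frac{1}{116925 - 355834} + 285189 = \frac{1}{-238909} + 285189 = - \frac{1}{238909} + 285189 = \frac{68134218800}{238909}$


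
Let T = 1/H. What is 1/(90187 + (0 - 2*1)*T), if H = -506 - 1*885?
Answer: 1391/125450119 ≈ 1.1088e-5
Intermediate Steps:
H = -1391 (H = -506 - 885 = -1391)
T = -1/1391 (T = 1/(-1391) = -1/1391 ≈ -0.00071891)
1/(90187 + (0 - 2*1)*T) = 1/(90187 + (0 - 2*1)*(-1/1391)) = 1/(90187 + (0 - 2)*(-1/1391)) = 1/(90187 - 2*(-1/1391)) = 1/(90187 + 2/1391) = 1/(125450119/1391) = 1391/125450119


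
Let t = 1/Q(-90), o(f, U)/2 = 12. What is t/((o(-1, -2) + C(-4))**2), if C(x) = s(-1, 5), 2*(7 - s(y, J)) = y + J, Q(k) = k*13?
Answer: -1/983970 ≈ -1.0163e-6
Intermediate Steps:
Q(k) = 13*k
s(y, J) = 7 - J/2 - y/2 (s(y, J) = 7 - (y + J)/2 = 7 - (J + y)/2 = 7 + (-J/2 - y/2) = 7 - J/2 - y/2)
o(f, U) = 24 (o(f, U) = 2*12 = 24)
C(x) = 5 (C(x) = 7 - 1/2*5 - 1/2*(-1) = 7 - 5/2 + 1/2 = 5)
t = -1/1170 (t = 1/(13*(-90)) = 1/(-1170) = -1/1170 ≈ -0.00085470)
t/((o(-1, -2) + C(-4))**2) = -1/(1170*(24 + 5)**2) = -1/(1170*(29**2)) = -1/1170/841 = -1/1170*1/841 = -1/983970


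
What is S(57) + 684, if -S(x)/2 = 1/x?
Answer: 38986/57 ≈ 683.96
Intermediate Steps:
S(x) = -2/x
S(57) + 684 = -2/57 + 684 = 38986/57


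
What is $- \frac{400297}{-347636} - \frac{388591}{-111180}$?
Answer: $\frac{22449155167}{4831271310} \approx 4.6466$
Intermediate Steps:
$- \frac{400297}{-347636} - \frac{388591}{-111180} = \left(-400297\right) \left(- \frac{1}{347636}\right) - - \frac{388591}{111180} = \frac{400297}{347636} + \frac{388591}{111180} = \frac{22449155167}{4831271310}$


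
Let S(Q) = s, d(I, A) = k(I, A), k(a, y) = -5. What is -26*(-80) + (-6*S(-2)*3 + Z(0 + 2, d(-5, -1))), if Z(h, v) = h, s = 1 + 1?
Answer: 2046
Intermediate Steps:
d(I, A) = -5
s = 2
S(Q) = 2
-26*(-80) + (-6*S(-2)*3 + Z(0 + 2, d(-5, -1))) = -26*(-80) + (-12*3 + (0 + 2)) = 2080 + (-6*6 + 2) = 2080 + (-36 + 2) = 2080 - 34 = 2046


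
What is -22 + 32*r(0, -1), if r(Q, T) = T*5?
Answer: -182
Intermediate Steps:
r(Q, T) = 5*T
-22 + 32*r(0, -1) = -22 + 32*(5*(-1)) = -22 + 32*(-5) = -22 - 160 = -182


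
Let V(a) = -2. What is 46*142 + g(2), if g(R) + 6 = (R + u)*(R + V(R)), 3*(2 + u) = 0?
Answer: 6526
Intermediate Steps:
u = -2 (u = -2 + (1/3)*0 = -2 + 0 = -2)
g(R) = -6 + (-2 + R)**2 (g(R) = -6 + (R - 2)*(R - 2) = -6 + (-2 + R)*(-2 + R) = -6 + (-2 + R)**2)
46*142 + g(2) = 46*142 + (-2 + 2**2 - 4*2) = 6532 + (-2 + 4 - 8) = 6532 - 6 = 6526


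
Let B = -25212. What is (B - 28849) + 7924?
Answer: -46137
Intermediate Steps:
(B - 28849) + 7924 = (-25212 - 28849) + 7924 = -54061 + 7924 = -46137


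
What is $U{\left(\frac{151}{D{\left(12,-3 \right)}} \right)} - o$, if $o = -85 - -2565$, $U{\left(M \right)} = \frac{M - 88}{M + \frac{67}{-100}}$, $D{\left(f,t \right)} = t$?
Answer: $- \frac{37904980}{15301} \approx -2477.3$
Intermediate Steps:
$U{\left(M \right)} = \frac{-88 + M}{- \frac{67}{100} + M}$ ($U{\left(M \right)} = \frac{-88 + M}{M + 67 \left(- \frac{1}{100}\right)} = \frac{-88 + M}{M - \frac{67}{100}} = \frac{-88 + M}{- \frac{67}{100} + M}$)
$o = 2480$ ($o = -85 + 2565 = 2480$)
$U{\left(\frac{151}{D{\left(12,-3 \right)}} \right)} - o = \frac{100 \left(-88 + \frac{151}{-3}\right)}{-67 + 100 \frac{151}{-3}} - 2480 = \frac{100 \left(-88 + 151 \left(- \frac{1}{3}\right)\right)}{-67 + 100 \cdot 151 \left(- \frac{1}{3}\right)} - 2480 = \frac{100 \left(-88 - \frac{151}{3}\right)}{-67 + 100 \left(- \frac{151}{3}\right)} - 2480 = 100 \frac{1}{-67 - \frac{15100}{3}} \left(- \frac{415}{3}\right) - 2480 = 100 \frac{1}{- \frac{15301}{3}} \left(- \frac{415}{3}\right) - 2480 = 100 \left(- \frac{3}{15301}\right) \left(- \frac{415}{3}\right) - 2480 = \frac{41500}{15301} - 2480 = - \frac{37904980}{15301}$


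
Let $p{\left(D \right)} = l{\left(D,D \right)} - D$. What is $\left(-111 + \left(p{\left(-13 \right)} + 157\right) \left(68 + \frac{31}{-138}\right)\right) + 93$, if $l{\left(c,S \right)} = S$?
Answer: $\frac{1465937}{138} \approx 10623.0$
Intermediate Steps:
$p{\left(D \right)} = 0$ ($p{\left(D \right)} = D - D = 0$)
$\left(-111 + \left(p{\left(-13 \right)} + 157\right) \left(68 + \frac{31}{-138}\right)\right) + 93 = \left(-111 + \left(0 + 157\right) \left(68 + \frac{31}{-138}\right)\right) + 93 = \left(-111 + 157 \left(68 + 31 \left(- \frac{1}{138}\right)\right)\right) + 93 = \left(-111 + 157 \left(68 - \frac{31}{138}\right)\right) + 93 = \left(-111 + 157 \cdot \frac{9353}{138}\right) + 93 = \left(-111 + \frac{1468421}{138}\right) + 93 = \frac{1453103}{138} + 93 = \frac{1465937}{138}$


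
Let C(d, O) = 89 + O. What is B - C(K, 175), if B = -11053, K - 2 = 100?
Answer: -11317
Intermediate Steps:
K = 102 (K = 2 + 100 = 102)
B - C(K, 175) = -11053 - (89 + 175) = -11053 - 1*264 = -11053 - 264 = -11317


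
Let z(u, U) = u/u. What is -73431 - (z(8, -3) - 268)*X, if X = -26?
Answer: -80373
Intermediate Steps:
z(u, U) = 1
-73431 - (z(8, -3) - 268)*X = -73431 - (1 - 268)*(-26) = -73431 - (-267)*(-26) = -73431 - 1*6942 = -73431 - 6942 = -80373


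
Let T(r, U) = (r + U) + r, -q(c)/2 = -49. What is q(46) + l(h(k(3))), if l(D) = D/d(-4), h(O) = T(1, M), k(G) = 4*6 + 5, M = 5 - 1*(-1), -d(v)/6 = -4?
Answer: 295/3 ≈ 98.333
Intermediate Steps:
d(v) = 24 (d(v) = -6*(-4) = 24)
q(c) = 98 (q(c) = -2*(-49) = 98)
M = 6 (M = 5 + 1 = 6)
k(G) = 29 (k(G) = 24 + 5 = 29)
T(r, U) = U + 2*r (T(r, U) = (U + r) + r = U + 2*r)
h(O) = 8 (h(O) = 6 + 2*1 = 6 + 2 = 8)
l(D) = D/24
q(46) + l(h(k(3))) = 98 + (1/24)*8 = 98 + ⅓ = 295/3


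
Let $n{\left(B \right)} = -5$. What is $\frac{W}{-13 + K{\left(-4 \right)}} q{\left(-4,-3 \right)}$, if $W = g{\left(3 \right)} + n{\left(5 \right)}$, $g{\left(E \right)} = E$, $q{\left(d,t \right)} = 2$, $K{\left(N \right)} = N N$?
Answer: $- \frac{4}{3} \approx -1.3333$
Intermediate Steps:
$K{\left(N \right)} = N^{2}$
$W = -2$ ($W = 3 - 5 = -2$)
$\frac{W}{-13 + K{\left(-4 \right)}} q{\left(-4,-3 \right)} = - \frac{2}{-13 + \left(-4\right)^{2}} \cdot 2 = - \frac{2}{-13 + 16} \cdot 2 = - \frac{2}{3} \cdot 2 = \left(-2\right) \frac{1}{3} \cdot 2 = \left(- \frac{2}{3}\right) 2 = - \frac{4}{3}$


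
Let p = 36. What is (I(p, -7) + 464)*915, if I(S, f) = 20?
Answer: 442860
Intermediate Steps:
(I(p, -7) + 464)*915 = (20 + 464)*915 = 484*915 = 442860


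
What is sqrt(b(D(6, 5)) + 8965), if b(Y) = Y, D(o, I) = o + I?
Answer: 4*sqrt(561) ≈ 94.742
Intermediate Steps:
D(o, I) = I + o
sqrt(b(D(6, 5)) + 8965) = sqrt((5 + 6) + 8965) = sqrt(11 + 8965) = sqrt(8976) = 4*sqrt(561)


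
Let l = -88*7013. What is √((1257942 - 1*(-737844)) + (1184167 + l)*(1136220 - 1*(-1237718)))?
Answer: 2*√336519860590 ≈ 1.1602e+6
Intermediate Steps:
l = -617144
√((1257942 - 1*(-737844)) + (1184167 + l)*(1136220 - 1*(-1237718))) = √((1257942 - 1*(-737844)) + (1184167 - 617144)*(1136220 - 1*(-1237718))) = √((1257942 + 737844) + 567023*(1136220 + 1237718)) = √(1995786 + 567023*2373938) = √(1995786 + 1346077446574) = √1346079442360 = 2*√336519860590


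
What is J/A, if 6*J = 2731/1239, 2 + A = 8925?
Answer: 2731/66333582 ≈ 4.1171e-5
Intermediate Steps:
A = 8923 (A = -2 + 8925 = 8923)
J = 2731/7434 (J = (2731/1239)/6 = (2731*(1/1239))/6 = (1/6)*(2731/1239) = 2731/7434 ≈ 0.36737)
J/A = (2731/7434)/8923 = (2731/7434)*(1/8923) = 2731/66333582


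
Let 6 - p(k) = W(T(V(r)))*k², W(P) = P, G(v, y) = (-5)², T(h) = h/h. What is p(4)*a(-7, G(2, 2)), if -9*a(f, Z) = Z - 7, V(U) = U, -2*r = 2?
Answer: 20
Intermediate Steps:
r = -1 (r = -½*2 = -1)
T(h) = 1
G(v, y) = 25
a(f, Z) = 7/9 - Z/9 (a(f, Z) = -(Z - 7)/9 = -(-7 + Z)/9 = 7/9 - Z/9)
p(k) = 6 - k²
p(4)*a(-7, G(2, 2)) = (6 - 1*4²)*(7/9 - ⅑*25) = (6 - 1*16)*(7/9 - 25/9) = (6 - 16)*(-2) = -10*(-2) = 20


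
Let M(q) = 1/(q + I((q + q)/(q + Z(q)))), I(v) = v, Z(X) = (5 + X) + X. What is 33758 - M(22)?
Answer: 54215277/1606 ≈ 33758.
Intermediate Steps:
Z(X) = 5 + 2*X
M(q) = 1/(q + 2*q/(5 + 3*q)) (M(q) = 1/(q + (q + q)/(q + (5 + 2*q))) = 1/(q + (2*q)/(5 + 3*q)) = 1/(q + 2*q/(5 + 3*q)))
33758 - M(22) = 33758 - (5 + 3*22)/(22*(7 + 3*22)) = 33758 - (5 + 66)/(22*(7 + 66)) = 33758 - 71/(22*73) = 33758 - 1*71/1606 = 33758 - 71/1606 = 54215277/1606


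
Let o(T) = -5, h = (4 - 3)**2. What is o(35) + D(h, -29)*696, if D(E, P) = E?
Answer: 691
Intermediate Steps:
h = 1 (h = 1**2 = 1)
o(35) + D(h, -29)*696 = -5 + 1*696 = -5 + 696 = 691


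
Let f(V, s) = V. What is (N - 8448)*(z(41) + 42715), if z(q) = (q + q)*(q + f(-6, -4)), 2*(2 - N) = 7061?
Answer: -1091897505/2 ≈ -5.4595e+8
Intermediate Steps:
N = -7057/2 (N = 2 - ½*7061 = 2 - 7061/2 = -7057/2 ≈ -3528.5)
z(q) = 2*q*(-6 + q) (z(q) = (q + q)*(q - 6) = (2*q)*(-6 + q) = 2*q*(-6 + q))
(N - 8448)*(z(41) + 42715) = (-7057/2 - 8448)*(2*41*(-6 + 41) + 42715) = -23953*(2*41*35 + 42715)/2 = -23953*(2870 + 42715)/2 = -23953/2*45585 = -1091897505/2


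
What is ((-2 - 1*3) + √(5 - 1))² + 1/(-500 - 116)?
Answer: 5543/616 ≈ 8.9984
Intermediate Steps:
((-2 - 1*3) + √(5 - 1))² + 1/(-500 - 116) = ((-2 - 3) + √4)² + 1/(-616) = (-5 + 2)² - 1/616 = (-3)² - 1/616 = 9 - 1/616 = 5543/616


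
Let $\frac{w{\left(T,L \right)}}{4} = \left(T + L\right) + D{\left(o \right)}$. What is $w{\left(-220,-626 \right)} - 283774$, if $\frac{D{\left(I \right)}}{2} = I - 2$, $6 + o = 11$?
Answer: $-287134$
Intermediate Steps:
$o = 5$ ($o = -6 + 11 = 5$)
$D{\left(I \right)} = -4 + 2 I$ ($D{\left(I \right)} = 2 \left(I - 2\right) = 2 \left(-2 + I\right) = -4 + 2 I$)
$w{\left(T,L \right)} = 24 + 4 L + 4 T$ ($w{\left(T,L \right)} = 4 \left(\left(T + L\right) + \left(-4 + 2 \cdot 5\right)\right) = 4 \left(\left(L + T\right) + \left(-4 + 10\right)\right) = 4 \left(\left(L + T\right) + 6\right) = 4 \left(6 + L + T\right) = 24 + 4 L + 4 T$)
$w{\left(-220,-626 \right)} - 283774 = \left(24 + 4 \left(-626\right) + 4 \left(-220\right)\right) - 283774 = \left(24 - 2504 - 880\right) - 283774 = -3360 - 283774 = -287134$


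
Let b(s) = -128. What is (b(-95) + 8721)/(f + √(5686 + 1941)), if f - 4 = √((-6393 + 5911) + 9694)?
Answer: 8593/(4 + √7627 + 14*√47) ≈ 45.875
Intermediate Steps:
f = 4 + 14*√47 (f = 4 + √((-6393 + 5911) + 9694) = 4 + √(-482 + 9694) = 4 + √9212 = 4 + 14*√47 ≈ 99.979)
(b(-95) + 8721)/(f + √(5686 + 1941)) = (-128 + 8721)/((4 + 14*√47) + √(5686 + 1941)) = 8593/((4 + 14*√47) + √7627) = 8593/(4 + √7627 + 14*√47)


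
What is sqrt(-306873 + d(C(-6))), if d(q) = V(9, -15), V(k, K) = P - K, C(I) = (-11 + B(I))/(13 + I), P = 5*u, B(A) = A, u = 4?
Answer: 7*I*sqrt(6262) ≈ 553.93*I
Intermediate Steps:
P = 20 (P = 5*4 = 20)
C(I) = (-11 + I)/(13 + I)
V(k, K) = 20 - K
d(q) = 35 (d(q) = 20 - 1*(-15) = 20 + 15 = 35)
sqrt(-306873 + d(C(-6))) = sqrt(-306873 + 35) = sqrt(-306838) = 7*I*sqrt(6262)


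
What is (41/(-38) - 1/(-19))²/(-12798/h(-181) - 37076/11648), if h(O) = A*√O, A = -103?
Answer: -116616444241752/3319197145287805 + 25150382240256*I*√181/3319197145287805 ≈ -0.035134 + 0.10194*I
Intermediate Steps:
h(O) = -103*√O
(41/(-38) - 1/(-19))²/(-12798/h(-181) - 37076/11648) = (41/(-38) - 1/(-19))²/(-12798*I*√181/18643 - 37076/11648) = (41*(-1/38) - 1*(-1/19))²/(-12798*I*√181/18643 - 37076*1/11648) = (-41/38 + 1/19)²/(-12798*I*√181/18643 - 713/224) = (-39/38)²/(-12798*I*√181/18643 - 713/224) = 1521/(1444*(-12798*I*√181/18643 - 713/224)) = 1521/(1444*(-713/224 - 12798*I*√181/18643))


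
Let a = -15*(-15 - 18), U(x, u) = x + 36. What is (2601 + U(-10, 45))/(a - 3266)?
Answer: -2627/2771 ≈ -0.94803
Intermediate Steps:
U(x, u) = 36 + x
a = 495 (a = -15*(-33) = 495)
(2601 + U(-10, 45))/(a - 3266) = (2601 + (36 - 10))/(495 - 3266) = (2601 + 26)/(-2771) = 2627*(-1/2771) = -2627/2771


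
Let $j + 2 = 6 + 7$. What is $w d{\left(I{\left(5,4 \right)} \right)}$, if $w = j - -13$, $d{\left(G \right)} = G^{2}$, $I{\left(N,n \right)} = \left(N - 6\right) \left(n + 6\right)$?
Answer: $2400$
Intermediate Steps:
$j = 11$ ($j = -2 + \left(6 + 7\right) = -2 + 13 = 11$)
$I{\left(N,n \right)} = \left(-6 + N\right) \left(6 + n\right)$ ($I{\left(N,n \right)} = \left(N - 6\right) \left(6 + n\right) = \left(-6 + N\right) \left(6 + n\right)$)
$w = 24$ ($w = 11 - -13 = 11 + 13 = 24$)
$w d{\left(I{\left(5,4 \right)} \right)} = 24 \left(-36 - 24 + 6 \cdot 5 + 5 \cdot 4\right)^{2} = 24 \left(-36 - 24 + 30 + 20\right)^{2} = 24 \left(-10\right)^{2} = 24 \cdot 100 = 2400$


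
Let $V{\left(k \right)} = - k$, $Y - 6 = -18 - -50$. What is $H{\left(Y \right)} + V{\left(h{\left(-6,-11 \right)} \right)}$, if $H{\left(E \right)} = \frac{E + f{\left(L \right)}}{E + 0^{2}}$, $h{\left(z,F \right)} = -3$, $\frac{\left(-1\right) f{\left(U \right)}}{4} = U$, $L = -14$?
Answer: $\frac{104}{19} \approx 5.4737$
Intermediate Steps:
$Y = 38$ ($Y = 6 - -32 = 6 + \left(-18 + 50\right) = 6 + 32 = 38$)
$f{\left(U \right)} = - 4 U$
$H{\left(E \right)} = \frac{56 + E}{E}$ ($H{\left(E \right)} = \frac{E - -56}{E + 0^{2}} = \frac{E + 56}{E + 0} = \frac{56 + E}{E}$)
$H{\left(Y \right)} + V{\left(h{\left(-6,-11 \right)} \right)} = \frac{56 + 38}{38} - -3 = \frac{1}{38} \cdot 94 + 3 = \frac{47}{19} + 3 = \frac{104}{19}$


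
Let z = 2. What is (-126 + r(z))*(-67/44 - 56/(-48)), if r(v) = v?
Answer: 1457/33 ≈ 44.151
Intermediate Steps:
(-126 + r(z))*(-67/44 - 56/(-48)) = (-126 + 2)*(-67/44 - 56/(-48)) = -124*(-67*1/44 - 56*(-1/48)) = -124*(-67/44 + 7/6) = -124*(-47/132) = 1457/33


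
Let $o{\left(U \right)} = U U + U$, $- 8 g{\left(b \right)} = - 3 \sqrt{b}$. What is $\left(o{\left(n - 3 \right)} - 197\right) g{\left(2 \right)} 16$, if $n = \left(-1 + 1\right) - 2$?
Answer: $- 1062 \sqrt{2} \approx -1501.9$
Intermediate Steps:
$n = -2$ ($n = 0 - 2 = -2$)
$g{\left(b \right)} = \frac{3 \sqrt{b}}{8}$ ($g{\left(b \right)} = - \frac{\left(-3\right) \sqrt{b}}{8} = \frac{3 \sqrt{b}}{8}$)
$o{\left(U \right)} = U + U^{2}$ ($o{\left(U \right)} = U^{2} + U = U + U^{2}$)
$\left(o{\left(n - 3 \right)} - 197\right) g{\left(2 \right)} 16 = \left(\left(-2 - 3\right) \left(1 - 5\right) - 197\right) \frac{3 \sqrt{2}}{8} \cdot 16 = \left(- 5 \left(1 - 5\right) - 197\right) 6 \sqrt{2} = \left(\left(-5\right) \left(-4\right) - 197\right) 6 \sqrt{2} = \left(20 - 197\right) 6 \sqrt{2} = - 177 \cdot 6 \sqrt{2} = - 1062 \sqrt{2}$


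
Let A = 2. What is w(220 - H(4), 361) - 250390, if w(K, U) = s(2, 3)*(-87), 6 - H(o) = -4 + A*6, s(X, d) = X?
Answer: -250564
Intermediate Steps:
H(o) = -2 (H(o) = 6 - (-4 + 2*6) = 6 - (-4 + 12) = 6 - 1*8 = 6 - 8 = -2)
w(K, U) = -174 (w(K, U) = 2*(-87) = -174)
w(220 - H(4), 361) - 250390 = -174 - 250390 = -250564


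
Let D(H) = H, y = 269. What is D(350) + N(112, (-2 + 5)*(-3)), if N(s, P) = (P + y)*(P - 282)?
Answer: -75310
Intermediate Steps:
N(s, P) = (-282 + P)*(269 + P) (N(s, P) = (P + 269)*(P - 282) = (269 + P)*(-282 + P) = (-282 + P)*(269 + P))
D(350) + N(112, (-2 + 5)*(-3)) = 350 + (-75858 + ((-2 + 5)*(-3))**2 - 13*(-2 + 5)*(-3)) = 350 + (-75858 + (3*(-3))**2 - 39*(-3)) = 350 + (-75858 + (-9)**2 - 13*(-9)) = 350 + (-75858 + 81 + 117) = 350 - 75660 = -75310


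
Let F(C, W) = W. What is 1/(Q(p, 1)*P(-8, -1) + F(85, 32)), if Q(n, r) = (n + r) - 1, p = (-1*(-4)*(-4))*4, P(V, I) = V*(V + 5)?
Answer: -1/1504 ≈ -0.00066489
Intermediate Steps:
P(V, I) = V*(5 + V)
p = -64 (p = (4*(-4))*4 = -16*4 = -64)
Q(n, r) = -1 + n + r
1/(Q(p, 1)*P(-8, -1) + F(85, 32)) = 1/((-1 - 64 + 1)*(-8*(5 - 8)) + 32) = 1/(-(-512)*(-3) + 32) = 1/(-64*24 + 32) = 1/(-1536 + 32) = 1/(-1504) = -1/1504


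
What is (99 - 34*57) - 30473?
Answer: -32312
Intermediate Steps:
(99 - 34*57) - 30473 = (99 - 1938) - 30473 = -1839 - 30473 = -32312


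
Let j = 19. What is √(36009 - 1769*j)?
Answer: √2398 ≈ 48.969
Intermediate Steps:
√(36009 - 1769*j) = √(36009 - 1769*19) = √(36009 - 33611) = √2398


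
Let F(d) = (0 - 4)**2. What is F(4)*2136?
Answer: 34176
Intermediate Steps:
F(d) = 16 (F(d) = (-4)**2 = 16)
F(4)*2136 = 16*2136 = 34176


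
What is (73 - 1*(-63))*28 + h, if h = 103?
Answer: 3911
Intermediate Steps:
(73 - 1*(-63))*28 + h = (73 - 1*(-63))*28 + 103 = (73 + 63)*28 + 103 = 136*28 + 103 = 3808 + 103 = 3911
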